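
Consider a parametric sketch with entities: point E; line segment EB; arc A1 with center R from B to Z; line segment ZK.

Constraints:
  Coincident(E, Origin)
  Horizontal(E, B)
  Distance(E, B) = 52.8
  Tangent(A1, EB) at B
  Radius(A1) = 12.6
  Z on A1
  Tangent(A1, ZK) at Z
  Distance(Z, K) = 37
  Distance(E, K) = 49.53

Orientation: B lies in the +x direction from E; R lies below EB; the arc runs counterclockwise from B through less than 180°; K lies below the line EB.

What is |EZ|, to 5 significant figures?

41.914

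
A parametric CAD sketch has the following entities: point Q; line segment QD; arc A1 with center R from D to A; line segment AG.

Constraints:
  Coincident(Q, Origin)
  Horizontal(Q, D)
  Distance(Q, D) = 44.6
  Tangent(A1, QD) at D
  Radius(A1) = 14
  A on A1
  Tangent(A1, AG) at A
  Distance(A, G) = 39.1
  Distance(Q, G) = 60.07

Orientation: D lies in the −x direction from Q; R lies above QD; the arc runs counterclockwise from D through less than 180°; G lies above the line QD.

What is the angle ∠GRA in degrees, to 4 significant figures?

70.30°

Checks: ∠(RD, DQ) = 90.00° ✓; |RD| = 14.00 ✓; |RA| = 14.00 ✓; ∠(RA, AG) = 90.00° ✓; |AG| = 39.10 ✓; |QG| = 60.07 ✓.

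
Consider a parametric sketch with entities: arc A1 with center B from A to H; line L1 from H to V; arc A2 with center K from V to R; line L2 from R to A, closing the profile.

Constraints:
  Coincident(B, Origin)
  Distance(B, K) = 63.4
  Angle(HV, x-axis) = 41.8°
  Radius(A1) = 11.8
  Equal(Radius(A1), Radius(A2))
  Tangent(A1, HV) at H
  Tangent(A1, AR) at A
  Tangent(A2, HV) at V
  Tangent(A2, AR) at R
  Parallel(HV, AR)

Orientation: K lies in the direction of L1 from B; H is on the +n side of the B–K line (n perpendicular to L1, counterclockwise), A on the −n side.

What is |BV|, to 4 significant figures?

64.49

The slot axis is L1's direction at 41.8°, so u = (cos 41.8°, sin 41.8°) = (0.7455, 0.6665) and n = (−sin 41.8°, cos 41.8°) = (-0.6665, 0.7455). B is at the origin and K lies 63.4 along u from B, so K = 63.4·u = (47.26, 42.26). Tangency of A1 to both parallel lines with radius 11.8 puts H and A at B ± 11.8·n: H = (-7.865, 8.797), A = (7.865, -8.797). Equal radii place V and R the same way about K: V = K + 11.8·n = (39.40, 51.05), R = K − 11.8·n = (55.13, 33.46). Then |BV| = |V − B| = 64.49.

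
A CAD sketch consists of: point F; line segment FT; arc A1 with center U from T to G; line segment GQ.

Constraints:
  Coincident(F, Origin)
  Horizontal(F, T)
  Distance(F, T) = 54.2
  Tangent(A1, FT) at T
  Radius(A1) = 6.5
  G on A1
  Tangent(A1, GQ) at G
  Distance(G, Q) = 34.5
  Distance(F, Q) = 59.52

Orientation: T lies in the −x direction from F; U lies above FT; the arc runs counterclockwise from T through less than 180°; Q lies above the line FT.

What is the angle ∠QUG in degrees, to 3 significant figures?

79.3°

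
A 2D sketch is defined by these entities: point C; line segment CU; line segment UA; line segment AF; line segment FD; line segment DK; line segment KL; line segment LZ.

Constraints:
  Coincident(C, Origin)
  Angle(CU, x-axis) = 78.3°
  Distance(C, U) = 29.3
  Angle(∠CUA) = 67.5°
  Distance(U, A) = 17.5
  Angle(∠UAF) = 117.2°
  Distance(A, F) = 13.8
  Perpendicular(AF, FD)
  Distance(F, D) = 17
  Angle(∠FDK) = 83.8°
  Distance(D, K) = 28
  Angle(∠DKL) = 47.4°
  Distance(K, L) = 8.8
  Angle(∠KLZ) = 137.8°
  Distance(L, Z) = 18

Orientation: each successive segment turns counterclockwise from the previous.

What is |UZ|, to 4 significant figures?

19.88

∠DKL = 47.4° gives KL at -147.6° from the x-axis; with |KL| = 8.8, L = (-1.308, 30.22). ∠KLZ = 137.8° gives LZ at -105.4° from the x-axis; with |LZ| = 18.0, Z = (-6.088, 12.86). Then |UZ| = |Z − U| = 19.88.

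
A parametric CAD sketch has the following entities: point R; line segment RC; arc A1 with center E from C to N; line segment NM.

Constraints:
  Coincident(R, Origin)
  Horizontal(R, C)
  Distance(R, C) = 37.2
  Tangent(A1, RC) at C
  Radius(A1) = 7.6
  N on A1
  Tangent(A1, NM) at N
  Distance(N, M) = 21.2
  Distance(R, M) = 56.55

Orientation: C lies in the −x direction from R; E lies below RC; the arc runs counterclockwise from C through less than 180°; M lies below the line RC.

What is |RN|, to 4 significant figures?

44.86

Checks: |EN| = 7.600 ✓; ∠(EN, NM) = 90.00° ✓; |NM| = 21.20 ✓; |RM| = 56.55 ✓.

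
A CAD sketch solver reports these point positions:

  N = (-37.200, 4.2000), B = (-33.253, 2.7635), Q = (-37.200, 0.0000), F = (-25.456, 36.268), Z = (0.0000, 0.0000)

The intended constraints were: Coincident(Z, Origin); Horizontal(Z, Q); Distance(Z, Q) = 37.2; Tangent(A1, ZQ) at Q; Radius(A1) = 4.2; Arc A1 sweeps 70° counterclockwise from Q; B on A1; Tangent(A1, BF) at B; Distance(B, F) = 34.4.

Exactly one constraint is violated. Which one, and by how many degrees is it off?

Tangent(A1, BF) at B — off by 6.90°.

Z = (0.00, 0.00) ✓; Z.y = 0.00, Q.y = 0.00 ✓; |ZQ| = 37.20 ✓; ∠(NQ, QZ) = 90.00° ✓; |NQ| = 4.200 ✓; bearing(N→B) − bearing(N→Q) = 70.00° ✓; |NB| = 4.200 ✓; ∠(NB, BF) = 83.10° ✗; |BF| = 34.40 ✓.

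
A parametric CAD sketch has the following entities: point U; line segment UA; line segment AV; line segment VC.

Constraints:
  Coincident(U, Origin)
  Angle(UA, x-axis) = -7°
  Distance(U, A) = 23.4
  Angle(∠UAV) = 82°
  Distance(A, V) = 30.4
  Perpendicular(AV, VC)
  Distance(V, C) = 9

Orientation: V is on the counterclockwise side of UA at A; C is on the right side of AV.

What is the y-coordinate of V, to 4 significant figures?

27.54

U is at the origin; UA runs at -7.0° with length 23.4, so A = 23.4·(cos -7.0°, sin -7.0°) = (23.23, -2.852). ∠UAV = 82.0°, so AV runs at -7.0° + (180° − 82.0°) = 91.00° from the x-axis; with |AV| = 30.4, V = A + 30.4·(cos 91.00°, sin 91.00°) = (22.70, 27.54). So V.y = 27.54.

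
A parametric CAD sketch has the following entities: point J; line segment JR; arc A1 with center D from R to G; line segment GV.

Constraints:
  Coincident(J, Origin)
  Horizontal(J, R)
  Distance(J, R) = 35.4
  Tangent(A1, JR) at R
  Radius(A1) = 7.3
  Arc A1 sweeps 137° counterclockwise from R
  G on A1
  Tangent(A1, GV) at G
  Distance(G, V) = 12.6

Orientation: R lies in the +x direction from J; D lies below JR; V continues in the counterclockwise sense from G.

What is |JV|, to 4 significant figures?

44.96

On A1, R sits at bearing 90° from D; a 137° counterclockwise sweep puts G at bearing 227°, so G = D + 7.3·(cos 227°, sin 227°) = (30.42, -12.64). A1 meets GV tangentially, so DG is at right angles to GV, so GV runs along (−sin 227°, cos 227°); with |GV| = 12.6, V = (39.64, -21.23). Then |JV| = |V − J| = 44.96.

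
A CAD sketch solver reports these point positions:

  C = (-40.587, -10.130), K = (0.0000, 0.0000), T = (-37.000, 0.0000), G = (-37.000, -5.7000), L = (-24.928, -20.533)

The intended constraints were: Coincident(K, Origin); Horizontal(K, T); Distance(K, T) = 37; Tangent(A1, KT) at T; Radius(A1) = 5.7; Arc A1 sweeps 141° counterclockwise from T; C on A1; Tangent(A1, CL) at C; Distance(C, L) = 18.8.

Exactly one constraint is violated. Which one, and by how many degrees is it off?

Tangent(A1, CL) at C — off by 5.40°.

K = (0.00, 0.00) ✓; K.y = 0.00, T.y = 0.00 ✓; |KT| = 37.00 ✓; ∠(GT, TK) = 90.00° ✓; |GT| = 5.700 ✓; bearing(G→C) − bearing(G→T) = 141.0° ✓; |GC| = 5.700 ✓; ∠(GC, CL) = 84.60° ✗; |CL| = 18.80 ✓.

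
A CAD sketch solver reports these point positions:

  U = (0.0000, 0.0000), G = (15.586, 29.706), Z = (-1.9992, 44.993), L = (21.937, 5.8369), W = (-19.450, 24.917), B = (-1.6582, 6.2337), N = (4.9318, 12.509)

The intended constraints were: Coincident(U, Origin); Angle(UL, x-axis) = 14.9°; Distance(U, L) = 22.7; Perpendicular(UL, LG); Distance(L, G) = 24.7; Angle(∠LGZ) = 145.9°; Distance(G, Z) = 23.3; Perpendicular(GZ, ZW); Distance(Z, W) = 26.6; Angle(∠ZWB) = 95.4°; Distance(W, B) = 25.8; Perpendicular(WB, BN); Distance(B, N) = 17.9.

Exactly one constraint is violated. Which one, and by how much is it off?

Distance(B, N) = 17.9 — off by 8.80.

U = (0.00, 0.00) ✓; UL at 14.90° ✓; |UL| = 22.70 ✓; ∠(UL, LG) = 90.00° ✓; |LG| = 24.70 ✓; ∠LGZ = 145.9° ✓; |GZ| = 23.30 ✓; ∠(GZ, ZW) = 90.00° ✓; |ZW| = 26.60 ✓; ∠ZWB = 95.40° ✓; |WB| = 25.80 ✓; ∠(WB, BN) = 90.00° ✓; |BN| = 9.100 ✗.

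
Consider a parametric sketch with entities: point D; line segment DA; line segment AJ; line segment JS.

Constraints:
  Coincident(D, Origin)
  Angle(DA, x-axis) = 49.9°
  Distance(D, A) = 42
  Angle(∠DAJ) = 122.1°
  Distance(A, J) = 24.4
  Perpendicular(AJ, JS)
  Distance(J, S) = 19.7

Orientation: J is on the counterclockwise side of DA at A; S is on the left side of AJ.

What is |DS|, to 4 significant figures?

49.34

D is at the origin; DA runs at 49.9° with length 42.0, so A = 42.0·(cos 49.9°, sin 49.9°) = (27.05, 32.13). ∠DAJ = 122.1°, so AJ runs at 49.9° + (180° − 122.1°) = 107.8° from the x-axis; with |AJ| = 24.4, J = A + 24.4·(cos 107.8°, sin 107.8°) = (19.59, 55.36). AJ ⟂ JS; with |JS| = 19.7 on the left of AJ, S = J + 19.7·(-0.9521, -0.3057) = (0.8373, 49.34). Then |DS| = |S − D| = 49.34.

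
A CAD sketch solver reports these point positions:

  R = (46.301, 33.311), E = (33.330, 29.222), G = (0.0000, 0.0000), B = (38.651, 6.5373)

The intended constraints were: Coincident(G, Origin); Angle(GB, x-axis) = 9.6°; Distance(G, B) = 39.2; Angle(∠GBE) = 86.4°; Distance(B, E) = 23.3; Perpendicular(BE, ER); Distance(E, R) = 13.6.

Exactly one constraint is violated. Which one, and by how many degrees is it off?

Perpendicular(BE, ER) — off by 4.30°.

G = (0.00, 0.00) ✓; GB at 9.600° ✓; |GB| = 39.20 ✓; ∠GBE = 86.40° ✓; |BE| = 23.30 ✓; ∠(BE, ER) = 85.70° ✗; |ER| = 13.60 ✓.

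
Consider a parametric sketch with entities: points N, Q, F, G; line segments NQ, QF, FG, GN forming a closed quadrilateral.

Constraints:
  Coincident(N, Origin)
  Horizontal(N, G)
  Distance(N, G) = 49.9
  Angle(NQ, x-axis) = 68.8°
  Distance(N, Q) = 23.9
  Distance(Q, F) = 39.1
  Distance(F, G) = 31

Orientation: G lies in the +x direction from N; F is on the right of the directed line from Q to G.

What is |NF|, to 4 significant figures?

26.59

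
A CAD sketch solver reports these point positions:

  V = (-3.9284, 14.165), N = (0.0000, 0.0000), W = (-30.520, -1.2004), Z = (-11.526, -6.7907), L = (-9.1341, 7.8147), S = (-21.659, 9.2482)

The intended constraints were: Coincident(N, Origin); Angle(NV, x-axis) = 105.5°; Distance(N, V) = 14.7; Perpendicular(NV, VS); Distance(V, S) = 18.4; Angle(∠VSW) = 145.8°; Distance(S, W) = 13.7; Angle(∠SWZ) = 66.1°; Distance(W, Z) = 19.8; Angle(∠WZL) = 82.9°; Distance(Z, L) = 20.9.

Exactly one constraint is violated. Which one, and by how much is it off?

Distance(Z, L) = 20.9 — off by 6.10.

N = (0.00, 0.00) ✓; NV at 105.5° ✓; |NV| = 14.70 ✓; ∠(NV, VS) = 90.00° ✓; |VS| = 18.40 ✓; ∠VSW = 145.8° ✓; |SW| = 13.70 ✓; ∠SWZ = 66.10° ✓; |WZ| = 19.80 ✓; ∠WZL = 82.90° ✓; |ZL| = 14.80 ✗.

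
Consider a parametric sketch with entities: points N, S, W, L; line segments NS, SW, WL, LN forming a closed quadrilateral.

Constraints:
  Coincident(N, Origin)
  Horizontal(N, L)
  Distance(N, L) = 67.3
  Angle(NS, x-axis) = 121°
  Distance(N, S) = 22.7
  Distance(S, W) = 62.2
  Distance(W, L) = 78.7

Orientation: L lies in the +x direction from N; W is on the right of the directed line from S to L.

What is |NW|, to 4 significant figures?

41.55

Checks: |SW| = 62.20 ✓; |WL| = 78.70 ✓.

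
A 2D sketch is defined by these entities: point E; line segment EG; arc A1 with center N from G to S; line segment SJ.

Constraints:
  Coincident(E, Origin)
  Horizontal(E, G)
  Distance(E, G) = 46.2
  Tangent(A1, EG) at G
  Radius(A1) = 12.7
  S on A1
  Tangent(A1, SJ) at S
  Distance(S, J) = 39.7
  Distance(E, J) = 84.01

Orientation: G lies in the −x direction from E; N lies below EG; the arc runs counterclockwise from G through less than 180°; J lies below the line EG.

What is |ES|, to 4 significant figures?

59.12

Checks: |NS| = 12.70 ✓; ∠(NS, SJ) = 90.00° ✓; |SJ| = 39.70 ✓; |EJ| = 84.01 ✓.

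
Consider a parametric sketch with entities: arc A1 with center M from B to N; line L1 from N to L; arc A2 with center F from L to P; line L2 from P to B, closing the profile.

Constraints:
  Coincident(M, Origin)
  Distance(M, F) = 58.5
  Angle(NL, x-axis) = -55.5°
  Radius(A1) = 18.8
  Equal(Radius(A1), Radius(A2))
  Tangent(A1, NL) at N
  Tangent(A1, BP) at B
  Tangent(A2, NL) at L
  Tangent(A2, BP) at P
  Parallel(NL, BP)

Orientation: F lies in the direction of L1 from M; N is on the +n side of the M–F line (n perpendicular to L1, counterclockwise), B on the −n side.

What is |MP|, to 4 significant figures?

61.45

The slot axis is L1's direction at -55.5°, so u = (cos -55.5°, sin -55.5°) = (0.5664, -0.8241) and n = (−sin -55.5°, cos -55.5°) = (0.8241, 0.5664). M is at the origin and F lies 58.5 along u from M, so F = 58.5·u = (33.13, -48.21). Tangency of A1 to both parallel lines with radius 18.8 puts N and B at M ± 18.8·n: N = (15.49, 10.65), B = (-15.49, -10.65). Equal radii place L and P the same way about F: L = F + 18.8·n = (48.63, -37.56), P = F − 18.8·n = (17.64, -58.86). Then |MP| = |P − M| = 61.45.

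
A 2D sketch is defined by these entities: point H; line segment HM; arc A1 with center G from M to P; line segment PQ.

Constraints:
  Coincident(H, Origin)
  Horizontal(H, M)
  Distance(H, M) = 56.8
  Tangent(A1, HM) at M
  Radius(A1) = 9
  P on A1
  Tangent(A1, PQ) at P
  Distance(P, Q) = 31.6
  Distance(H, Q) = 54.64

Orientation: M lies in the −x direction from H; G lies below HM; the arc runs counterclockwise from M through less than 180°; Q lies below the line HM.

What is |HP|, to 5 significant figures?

64.867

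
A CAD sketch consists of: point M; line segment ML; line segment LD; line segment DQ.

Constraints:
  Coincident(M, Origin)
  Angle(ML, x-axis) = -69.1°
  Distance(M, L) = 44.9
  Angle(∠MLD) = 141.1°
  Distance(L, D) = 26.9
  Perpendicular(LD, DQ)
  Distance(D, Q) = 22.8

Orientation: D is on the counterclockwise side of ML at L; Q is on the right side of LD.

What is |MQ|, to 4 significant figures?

80.16

M is at the origin; ML runs at -69.1° with length 44.9, so L = 44.9·(cos -69.1°, sin -69.1°) = (16.02, -41.95). ∠MLD = 141.1°, so LD runs at -69.1° + (180° − 141.1°) = -30.20° from the x-axis; with |LD| = 26.9, D = L + 26.9·(cos -30.20°, sin -30.20°) = (39.27, -55.48). LD is perpendicular to DQ; with |DQ| = 22.8 on the right of LD, Q = D + 22.8·(-0.5030, -0.8643) = (27.80, -75.18). Then |MQ| = |Q − M| = 80.16.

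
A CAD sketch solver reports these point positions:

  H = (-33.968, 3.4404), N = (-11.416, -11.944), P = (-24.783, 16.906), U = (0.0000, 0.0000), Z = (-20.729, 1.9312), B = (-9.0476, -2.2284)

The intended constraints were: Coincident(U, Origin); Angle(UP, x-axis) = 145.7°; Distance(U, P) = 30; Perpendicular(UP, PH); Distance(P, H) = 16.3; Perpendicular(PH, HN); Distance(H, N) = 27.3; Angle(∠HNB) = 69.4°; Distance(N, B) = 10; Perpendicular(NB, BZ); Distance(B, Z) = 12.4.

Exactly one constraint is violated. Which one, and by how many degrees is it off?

Perpendicular(NB, BZ) — off by 5.90°.

U = (0.00, 0.00) ✓; UP at 145.7° ✓; |UP| = 30.00 ✓; ∠(UP, PH) = 90.00° ✓; |PH| = 16.30 ✓; ∠(PH, HN) = 90.00° ✓; |HN| = 27.30 ✓; ∠HNB = 69.40° ✓; |NB| = 10.00 ✓; ∠(NB, BZ) = 84.10° ✗; |BZ| = 12.40 ✓.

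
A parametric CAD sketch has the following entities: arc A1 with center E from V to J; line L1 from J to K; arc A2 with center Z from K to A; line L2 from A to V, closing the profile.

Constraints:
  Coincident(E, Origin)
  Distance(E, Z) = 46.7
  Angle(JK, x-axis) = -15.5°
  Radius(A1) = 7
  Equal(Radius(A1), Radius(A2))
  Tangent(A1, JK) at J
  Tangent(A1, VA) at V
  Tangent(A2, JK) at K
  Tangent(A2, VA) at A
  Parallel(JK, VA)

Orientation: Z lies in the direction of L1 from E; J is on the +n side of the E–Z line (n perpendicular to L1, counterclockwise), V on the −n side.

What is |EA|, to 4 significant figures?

47.22

The slot axis is L1's direction at -15.5°, so u = (cos -15.5°, sin -15.5°) = (0.9636, -0.2672) and n = (−sin -15.5°, cos -15.5°) = (0.2672, 0.9636). E is at the origin and Z lies 46.7 along u from E, so Z = 46.7·u = (45.00, -12.48). Tangency of A1 to both parallel lines with radius 7.0 puts J and V at E ± 7.0·n: J = (1.871, 6.745), V = (-1.871, -6.745). Equal radii place K and A the same way about Z: K = Z + 7.0·n = (46.87, -5.735), A = Z − 7.0·n = (43.13, -19.23). Then |EA| = |A − E| = 47.22.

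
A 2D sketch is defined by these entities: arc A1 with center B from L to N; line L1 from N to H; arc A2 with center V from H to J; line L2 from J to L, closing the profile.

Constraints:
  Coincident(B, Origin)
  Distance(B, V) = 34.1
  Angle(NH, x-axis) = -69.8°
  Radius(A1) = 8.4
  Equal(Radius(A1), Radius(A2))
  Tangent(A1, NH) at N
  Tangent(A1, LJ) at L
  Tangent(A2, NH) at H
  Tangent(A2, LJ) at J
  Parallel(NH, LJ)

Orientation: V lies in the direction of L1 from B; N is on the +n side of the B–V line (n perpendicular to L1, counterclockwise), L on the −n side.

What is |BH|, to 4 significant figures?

35.12

The slot axis is L1's direction at -69.8°, so u = (cos -69.8°, sin -69.8°) = (0.3453, -0.9385) and n = (−sin -69.8°, cos -69.8°) = (0.9385, 0.3453). B is at the origin and V lies 34.1 along u from B, so V = 34.1·u = (11.77, -32.00). Tangency of A1 to both parallel lines with radius 8.4 puts N and L at B ± 8.4·n: N = (7.883, 2.901), L = (-7.883, -2.901). Equal radii place H and J the same way about V: H = V + 8.4·n = (19.66, -29.10), J = V − 8.4·n = (3.891, -34.90). Then |BH| = |H − B| = 35.12.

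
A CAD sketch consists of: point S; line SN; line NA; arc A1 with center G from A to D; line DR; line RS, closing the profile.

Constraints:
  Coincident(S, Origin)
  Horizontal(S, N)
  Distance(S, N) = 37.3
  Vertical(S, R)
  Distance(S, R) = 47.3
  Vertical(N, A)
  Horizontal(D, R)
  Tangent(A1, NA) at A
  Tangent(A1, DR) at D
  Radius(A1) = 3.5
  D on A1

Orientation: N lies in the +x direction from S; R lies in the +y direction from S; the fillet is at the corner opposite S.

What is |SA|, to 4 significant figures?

57.53

The virtual corner opposite S is at (37.30, 47.30). A1 meets NA tangentially, so GA is at right angles to NA and A1 meets DR tangentially, so GD is at right angles to DR, with radius 3.5, so the center G sits 3.5 in from both sides at G = (33.80, 43.80). That places the tangent points at A = (37.30, 43.80) on NA and D = (33.80, 47.30) on DR. Then |SA| = |A − S| = 57.53.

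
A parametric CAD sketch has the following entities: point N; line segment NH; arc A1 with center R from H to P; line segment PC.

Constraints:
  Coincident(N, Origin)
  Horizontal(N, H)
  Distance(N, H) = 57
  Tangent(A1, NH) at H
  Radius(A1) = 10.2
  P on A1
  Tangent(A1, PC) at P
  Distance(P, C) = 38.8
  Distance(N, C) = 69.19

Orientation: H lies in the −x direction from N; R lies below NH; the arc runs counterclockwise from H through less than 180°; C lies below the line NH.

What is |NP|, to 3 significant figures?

67.7

N is at the origin; N and H share the same y with |NH| = 57.0 and H on the −x side, so H = (-57.0, 0.00). The tangent condition forces RH to be normal to NH, so R = H + (0, -10.2) = (-57.0, -10.2). Since RP ⟂ PC (tangency), |RC| = √(10.2² + 38.8²) = 40.1 regardless of where P sits on A1. So C lies on both circle(N, 69.19) and circle(R, 40.1); the below-NH intersection is C = (-48.4, -49.4). P is the foot of the tangent from C: P = (-66.1, -14.8).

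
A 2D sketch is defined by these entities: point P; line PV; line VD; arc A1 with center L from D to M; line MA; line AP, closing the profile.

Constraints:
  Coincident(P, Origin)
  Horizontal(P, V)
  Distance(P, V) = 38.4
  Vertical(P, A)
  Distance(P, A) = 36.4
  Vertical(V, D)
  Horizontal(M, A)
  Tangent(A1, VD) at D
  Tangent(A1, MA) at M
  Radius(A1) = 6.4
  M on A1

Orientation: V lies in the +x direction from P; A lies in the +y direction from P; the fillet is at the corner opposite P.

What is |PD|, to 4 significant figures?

48.73

P is at the origin; PV is horizontal with |PV| = 38.4 and V on the +x side, so V = (38.40, 0.000). P and A share the same x with |PA| = 36.4 and A on the +y side, so A = (0.000, 36.40). The virtual corner opposite P is at (38.40, 36.40). A1 meets VD tangentially, so LD is at right angles to VD and the tangent condition forces LM to be normal to MA, with radius 6.4, so the center L sits 6.4 in from both sides at L = (32.00, 30.00). That places the tangent points at D = (38.40, 30.00) on VD and M = (32.00, 36.40) on MA. Then |PD| = |D − P| = 48.73.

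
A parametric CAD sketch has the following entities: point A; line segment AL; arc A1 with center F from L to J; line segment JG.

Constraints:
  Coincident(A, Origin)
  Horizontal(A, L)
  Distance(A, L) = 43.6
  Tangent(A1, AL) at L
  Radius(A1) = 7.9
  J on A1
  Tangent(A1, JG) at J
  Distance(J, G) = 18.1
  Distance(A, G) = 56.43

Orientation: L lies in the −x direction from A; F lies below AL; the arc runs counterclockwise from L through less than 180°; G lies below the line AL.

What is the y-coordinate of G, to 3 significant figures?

-26.7

Checks: |FJ| = 7.900 ✓; ∠(FJ, JG) = 90.00° ✓; |JG| = 18.10 ✓; |AG| = 56.43 ✓.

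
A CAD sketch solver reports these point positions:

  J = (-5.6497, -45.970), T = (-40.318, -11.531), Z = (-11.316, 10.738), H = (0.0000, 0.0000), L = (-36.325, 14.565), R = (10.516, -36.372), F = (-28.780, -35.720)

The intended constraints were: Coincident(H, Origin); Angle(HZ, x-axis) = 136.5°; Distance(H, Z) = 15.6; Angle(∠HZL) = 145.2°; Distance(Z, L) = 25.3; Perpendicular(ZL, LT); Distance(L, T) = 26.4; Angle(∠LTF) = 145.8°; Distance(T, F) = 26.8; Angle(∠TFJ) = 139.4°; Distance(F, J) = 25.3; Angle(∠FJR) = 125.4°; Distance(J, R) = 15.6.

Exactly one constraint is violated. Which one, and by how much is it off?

Distance(J, R) = 15.6 — off by 3.20.

H = (0.00, 0.00) ✓; HZ at 136.5° ✓; |HZ| = 15.60 ✓; ∠HZL = 145.2° ✓; |ZL| = 25.30 ✓; ∠(ZL, LT) = 90.00° ✓; |LT| = 26.40 ✓; ∠LTF = 145.8° ✓; |TF| = 26.80 ✓; ∠TFJ = 139.4° ✓; |FJ| = 25.30 ✓; ∠FJR = 125.4° ✓; |JR| = 18.80 ✗.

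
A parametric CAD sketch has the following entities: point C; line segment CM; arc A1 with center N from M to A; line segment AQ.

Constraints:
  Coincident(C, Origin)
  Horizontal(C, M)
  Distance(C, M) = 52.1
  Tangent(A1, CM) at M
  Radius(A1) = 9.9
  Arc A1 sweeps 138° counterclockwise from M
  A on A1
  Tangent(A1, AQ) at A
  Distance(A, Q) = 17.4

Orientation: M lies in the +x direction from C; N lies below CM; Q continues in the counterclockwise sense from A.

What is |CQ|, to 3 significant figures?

65.2

On A1, M sits at bearing 90° from N; a 138° counterclockwise sweep puts A at bearing 228°, so A = N + 9.9·(cos 228°, sin 228°) = (45.5, -17.3). Tangency of A1 to AQ means the radius NA is perpendicular to AQ, so AQ runs along (−sin 228°, cos 228°); with |AQ| = 17.4, Q = (58.4, -28.9). Then |CQ| = |Q − C| = 65.2.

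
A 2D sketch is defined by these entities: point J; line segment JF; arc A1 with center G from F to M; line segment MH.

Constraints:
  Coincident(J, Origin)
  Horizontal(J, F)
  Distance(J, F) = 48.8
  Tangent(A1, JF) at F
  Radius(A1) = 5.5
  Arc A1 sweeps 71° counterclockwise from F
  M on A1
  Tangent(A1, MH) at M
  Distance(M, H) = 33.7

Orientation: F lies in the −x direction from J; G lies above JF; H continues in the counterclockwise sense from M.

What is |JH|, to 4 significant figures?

48.27

J is at the origin; J and F share the same y with |JF| = 48.8 and F on the −x side, so F = (-48.80, 0.000). Since A1 is tangent to JF there, GF ⟂ JF, so G = F + (0, 5.5) = (-48.80, 5.500). On A1, F sits at bearing -90° from G; a 71° counterclockwise sweep puts M at bearing -19°, so M = G + 5.5·(cos -19°, sin -19°) = (-43.60, 3.709). Tangency of A1 to MH means the radius GM is perpendicular to MH, so MH runs along (−sin -19°, cos -19°); with |MH| = 33.7, H = (-32.63, 35.57). Then |JH| = |H − J| = 48.27.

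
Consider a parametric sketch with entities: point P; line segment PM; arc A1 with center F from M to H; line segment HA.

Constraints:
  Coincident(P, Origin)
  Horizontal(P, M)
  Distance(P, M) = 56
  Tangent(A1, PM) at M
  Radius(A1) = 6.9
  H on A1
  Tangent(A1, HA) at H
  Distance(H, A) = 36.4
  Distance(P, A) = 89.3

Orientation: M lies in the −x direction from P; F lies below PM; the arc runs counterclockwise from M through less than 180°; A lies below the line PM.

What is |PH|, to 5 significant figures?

61.565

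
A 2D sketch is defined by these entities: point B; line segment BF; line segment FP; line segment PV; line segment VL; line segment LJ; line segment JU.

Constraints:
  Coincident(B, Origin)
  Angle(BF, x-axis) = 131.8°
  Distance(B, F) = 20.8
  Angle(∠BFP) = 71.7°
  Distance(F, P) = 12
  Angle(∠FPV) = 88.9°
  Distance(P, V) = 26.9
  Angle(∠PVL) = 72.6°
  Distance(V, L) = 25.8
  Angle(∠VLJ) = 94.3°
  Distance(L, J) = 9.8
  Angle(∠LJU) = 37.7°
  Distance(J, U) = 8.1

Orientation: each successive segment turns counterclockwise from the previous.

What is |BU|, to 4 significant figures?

14.22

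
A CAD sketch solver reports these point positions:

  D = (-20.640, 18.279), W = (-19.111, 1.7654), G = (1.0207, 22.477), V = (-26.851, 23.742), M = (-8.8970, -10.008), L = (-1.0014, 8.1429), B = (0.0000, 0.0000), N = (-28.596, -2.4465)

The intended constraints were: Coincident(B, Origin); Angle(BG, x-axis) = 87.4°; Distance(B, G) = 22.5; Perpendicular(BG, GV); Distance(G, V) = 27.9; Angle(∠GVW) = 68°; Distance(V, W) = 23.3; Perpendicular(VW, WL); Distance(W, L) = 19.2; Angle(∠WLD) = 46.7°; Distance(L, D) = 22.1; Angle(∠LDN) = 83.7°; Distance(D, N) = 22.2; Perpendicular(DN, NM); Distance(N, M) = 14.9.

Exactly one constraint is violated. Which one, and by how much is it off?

Distance(N, M) = 14.9 — off by 6.20.

B = (0.00, 0.00) ✓; BG at 87.40° ✓; |BG| = 22.50 ✓; ∠(BG, GV) = 90.00° ✓; |GV| = 27.90 ✓; ∠GVW = 68.00° ✓; |VW| = 23.30 ✓; ∠(VW, WL) = 90.00° ✓; |WL| = 19.20 ✓; ∠WLD = 46.70° ✓; |LD| = 22.10 ✓; ∠LDN = 83.70° ✓; |DN| = 22.20 ✓; ∠(DN, NM) = 90.00° ✓; |NM| = 21.10 ✗.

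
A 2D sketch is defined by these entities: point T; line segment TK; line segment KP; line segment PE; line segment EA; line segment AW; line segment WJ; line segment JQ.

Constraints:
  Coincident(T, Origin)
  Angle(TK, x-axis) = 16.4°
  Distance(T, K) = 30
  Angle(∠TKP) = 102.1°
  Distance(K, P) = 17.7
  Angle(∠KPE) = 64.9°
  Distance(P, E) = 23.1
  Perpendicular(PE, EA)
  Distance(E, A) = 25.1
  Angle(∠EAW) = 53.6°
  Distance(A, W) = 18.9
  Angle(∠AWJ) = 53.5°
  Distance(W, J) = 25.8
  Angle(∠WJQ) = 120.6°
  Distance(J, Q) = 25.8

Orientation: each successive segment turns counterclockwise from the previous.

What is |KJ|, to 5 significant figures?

26.863

T is at the origin; TK runs at 16.4° with length 30.0, so K = (28.779, 8.4702). ∠TKP = 102.1° gives KP at 94.300° from the x-axis; with |KP| = 17.7, P = (27.452, 26.120). ∠KPE = 64.9° gives PE at -150.60° from the x-axis; with |PE| = 23.1, E = (7.3273, 14.781). PE is perpendicular to EA, so EA runs at -60.600°; with |EA| = 25.1, A = (19.649, -7.0869). ∠EAW = 53.6° gives AW at 65.800° from the x-axis; with |AW| = 18.9, W = (27.396, 10.152). ∠AWJ = 53.5° gives WJ at -167.70° from the x-axis; with |WJ| = 25.8, J = (2.1887, 4.6560). Then |KJ| = |J − K| = 26.863.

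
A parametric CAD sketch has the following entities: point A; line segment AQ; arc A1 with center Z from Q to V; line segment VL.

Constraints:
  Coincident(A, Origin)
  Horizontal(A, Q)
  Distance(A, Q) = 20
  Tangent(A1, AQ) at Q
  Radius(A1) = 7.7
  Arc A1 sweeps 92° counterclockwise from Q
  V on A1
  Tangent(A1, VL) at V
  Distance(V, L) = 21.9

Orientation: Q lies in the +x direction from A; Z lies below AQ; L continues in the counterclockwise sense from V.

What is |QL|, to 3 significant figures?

30.6

A is at the origin; AQ is horizontal with |AQ| = 20.0 and Q on the +x side, so Q = (20.0, 0.00). A1 meets AQ tangentially, so ZQ is at right angles to AQ, so Z = Q + (0, -7.7) = (20.0, -7.70). On A1, Q sits at bearing 90° from Z; a 92° counterclockwise sweep puts V at bearing 182°, so V = Z + 7.7·(cos 182°, sin 182°) = (12.3, -7.97). A1 meets VL tangentially, so ZV is at right angles to VL, so VL runs along (−sin 182°, cos 182°); with |VL| = 21.9, L = (13.1, -29.9). Then |QL| = |L − Q| = 30.6.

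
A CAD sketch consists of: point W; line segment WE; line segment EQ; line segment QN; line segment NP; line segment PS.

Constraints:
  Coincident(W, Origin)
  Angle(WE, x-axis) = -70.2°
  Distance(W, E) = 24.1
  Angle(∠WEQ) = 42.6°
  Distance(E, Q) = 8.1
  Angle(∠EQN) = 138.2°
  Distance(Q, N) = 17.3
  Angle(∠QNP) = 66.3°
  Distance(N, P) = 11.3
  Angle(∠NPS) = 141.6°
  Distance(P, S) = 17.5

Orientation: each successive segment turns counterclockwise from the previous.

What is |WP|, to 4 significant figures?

7.026

W is at the origin; WE runs at -70.2° with length 24.1, so E = (8.164, -22.68). ∠WEQ = 42.6° gives EQ at 67.20° from the x-axis; with |EQ| = 8.1, Q = (11.30, -15.21). ∠EQN = 138.2° gives QN at 109.0° from the x-axis; with |QN| = 17.3, N = (5.670, 1.149). ∠QNP = 66.3° gives NP at -137.3° from the x-axis; with |NP| = 11.3, P = (-2.634, -6.514). Then |WP| = |P − W| = 7.026.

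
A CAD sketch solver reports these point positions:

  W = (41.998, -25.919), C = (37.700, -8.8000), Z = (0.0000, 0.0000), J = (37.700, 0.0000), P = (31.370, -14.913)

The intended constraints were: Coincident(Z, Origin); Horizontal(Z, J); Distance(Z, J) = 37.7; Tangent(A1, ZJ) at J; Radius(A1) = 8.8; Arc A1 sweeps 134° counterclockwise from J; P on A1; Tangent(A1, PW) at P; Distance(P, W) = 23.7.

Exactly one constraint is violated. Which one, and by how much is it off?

Distance(P, W) = 23.7 — off by 8.40.

Z = (0.00, 0.00) ✓; Z.y = 0.00, J.y = 0.00 ✓; |ZJ| = 37.70 ✓; ∠(CJ, JZ) = 90.00° ✓; |CJ| = 8.800 ✓; bearing(C→P) − bearing(C→J) = 134.0° ✓; |CP| = 8.800 ✓; ∠(CP, PW) = 90.00° ✓; |PW| = 15.30 ✗.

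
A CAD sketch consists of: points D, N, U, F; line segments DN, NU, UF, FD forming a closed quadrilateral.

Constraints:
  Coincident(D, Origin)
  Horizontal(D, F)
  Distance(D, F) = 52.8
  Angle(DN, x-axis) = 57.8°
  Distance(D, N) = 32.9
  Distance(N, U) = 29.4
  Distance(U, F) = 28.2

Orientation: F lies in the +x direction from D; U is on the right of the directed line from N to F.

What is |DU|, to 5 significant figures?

24.618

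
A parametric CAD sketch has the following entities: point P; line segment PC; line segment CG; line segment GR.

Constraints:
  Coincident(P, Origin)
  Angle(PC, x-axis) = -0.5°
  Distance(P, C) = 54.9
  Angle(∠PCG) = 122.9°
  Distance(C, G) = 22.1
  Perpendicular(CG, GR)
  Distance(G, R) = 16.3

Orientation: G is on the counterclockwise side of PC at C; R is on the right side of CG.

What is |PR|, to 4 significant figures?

81.17

P is at the origin; PC runs at -0.5° with length 54.9, so C = 54.9·(cos -0.5°, sin -0.5°) = (54.90, -0.4791). ∠PCG = 122.9°, so CG runs at -0.5° + (180° − 122.9°) = 56.60° from the x-axis; with |CG| = 22.1, G = C + 22.1·(cos 56.60°, sin 56.60°) = (67.06, 17.97). CG ⟂ GR; with |GR| = 16.3 on the right of CG, R = G + 16.3·(0.8348, -0.5505) = (80.67, 8.998). Then |PR| = |R − P| = 81.17.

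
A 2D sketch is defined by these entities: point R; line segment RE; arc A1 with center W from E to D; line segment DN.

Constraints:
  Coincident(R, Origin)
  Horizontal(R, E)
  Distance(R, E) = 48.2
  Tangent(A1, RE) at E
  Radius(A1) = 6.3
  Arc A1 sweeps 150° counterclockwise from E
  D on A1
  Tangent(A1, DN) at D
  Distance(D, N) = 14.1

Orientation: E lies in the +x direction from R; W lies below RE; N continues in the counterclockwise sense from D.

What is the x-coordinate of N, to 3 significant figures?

57.3

R is at the origin; RE is horizontal with |RE| = 48.2 and E on the +x side, so E = (48.2, 0.00). A1 meets RE tangentially, so WE is at right angles to RE, so W = E + (0, -6.3) = (48.2, -6.30). On A1, E sits at bearing 90° from W; a 150° counterclockwise sweep puts D at bearing 240°, so D = W + 6.3·(cos 240°, sin 240°) = (45.0, -11.8). A1 meets DN tangentially, so WD is at right angles to DN, so DN runs along (−sin 240°, cos 240°); with |DN| = 14.1, N = (57.3, -18.8). So N.x = 57.3.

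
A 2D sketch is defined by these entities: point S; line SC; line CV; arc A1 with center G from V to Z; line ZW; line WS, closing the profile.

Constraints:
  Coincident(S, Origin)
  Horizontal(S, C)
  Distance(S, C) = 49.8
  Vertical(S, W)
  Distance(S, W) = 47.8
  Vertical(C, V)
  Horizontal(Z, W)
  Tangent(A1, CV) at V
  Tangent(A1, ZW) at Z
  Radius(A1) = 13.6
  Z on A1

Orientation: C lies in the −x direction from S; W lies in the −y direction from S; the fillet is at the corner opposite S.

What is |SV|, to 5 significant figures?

60.413

The virtual corner opposite S is at (-49.800, -47.800). Tangency of A1 to CV means the radius GV is perpendicular to CV and the tangent condition forces GZ to be normal to ZW, with radius 13.6, so the center G sits 13.6 in from both sides at G = (-36.200, -34.200). That places the tangent points at V = (-49.800, -34.200) on CV and Z = (-36.200, -47.800) on ZW. Then |SV| = |V − S| = 60.413.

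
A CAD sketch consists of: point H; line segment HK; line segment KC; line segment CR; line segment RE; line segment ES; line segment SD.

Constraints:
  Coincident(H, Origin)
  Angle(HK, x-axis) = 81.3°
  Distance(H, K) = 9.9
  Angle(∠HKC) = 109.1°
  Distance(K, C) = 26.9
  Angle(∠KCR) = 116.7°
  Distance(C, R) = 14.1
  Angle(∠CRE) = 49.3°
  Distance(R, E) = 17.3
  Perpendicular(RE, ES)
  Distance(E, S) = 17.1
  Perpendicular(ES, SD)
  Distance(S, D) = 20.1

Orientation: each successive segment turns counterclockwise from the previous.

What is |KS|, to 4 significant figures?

22.15

H is at the origin; HK runs at 81.3° with length 9.9, so K = (1.497, 9.786). ∠HKC = 109.1° gives KC at 152.2° from the x-axis; with |KC| = 26.9, C = (-22.30, 22.33). ∠KCR = 116.7° gives CR at -144.5° from the x-axis; with |CR| = 14.1, R = (-33.78, 14.14). ∠CRE = 49.3° gives RE at -13.80° from the x-axis; with |RE| = 17.3, E = (-16.98, 10.02). The perpendicularity gives ES at right angles to RE, so ES runs at 76.20°; with |ES| = 17.1, S = (-12.90, 26.62). Then |KS| = |S − K| = 22.15.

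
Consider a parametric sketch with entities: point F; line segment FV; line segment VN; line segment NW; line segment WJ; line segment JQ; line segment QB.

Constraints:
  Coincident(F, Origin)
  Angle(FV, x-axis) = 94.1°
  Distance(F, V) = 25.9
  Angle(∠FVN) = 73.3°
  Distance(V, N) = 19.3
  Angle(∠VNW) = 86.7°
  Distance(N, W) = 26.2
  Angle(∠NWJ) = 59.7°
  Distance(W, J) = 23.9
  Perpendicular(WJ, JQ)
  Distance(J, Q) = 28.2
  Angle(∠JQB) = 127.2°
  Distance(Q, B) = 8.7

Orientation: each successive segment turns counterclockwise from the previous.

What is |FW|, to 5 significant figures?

10.437

F is at the origin; FV runs at 94.1° with length 25.9, so V = (-1.8518, 25.834). ∠FVN = 73.3° gives VN at -159.20° from the x-axis; with |VN| = 19.3, N = (-19.894, 18.980). ∠VNW = 86.7° gives NW at -65.900° from the x-axis; with |NW| = 26.2, W = (-9.1957, -4.9361). Then |FW| = |W − F| = 10.437.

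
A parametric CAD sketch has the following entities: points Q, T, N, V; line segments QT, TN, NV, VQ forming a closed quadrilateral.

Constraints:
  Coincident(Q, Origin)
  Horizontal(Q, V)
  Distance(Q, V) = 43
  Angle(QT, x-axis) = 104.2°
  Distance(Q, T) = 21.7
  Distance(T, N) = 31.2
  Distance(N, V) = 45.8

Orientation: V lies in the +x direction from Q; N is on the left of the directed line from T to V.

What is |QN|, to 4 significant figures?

44.20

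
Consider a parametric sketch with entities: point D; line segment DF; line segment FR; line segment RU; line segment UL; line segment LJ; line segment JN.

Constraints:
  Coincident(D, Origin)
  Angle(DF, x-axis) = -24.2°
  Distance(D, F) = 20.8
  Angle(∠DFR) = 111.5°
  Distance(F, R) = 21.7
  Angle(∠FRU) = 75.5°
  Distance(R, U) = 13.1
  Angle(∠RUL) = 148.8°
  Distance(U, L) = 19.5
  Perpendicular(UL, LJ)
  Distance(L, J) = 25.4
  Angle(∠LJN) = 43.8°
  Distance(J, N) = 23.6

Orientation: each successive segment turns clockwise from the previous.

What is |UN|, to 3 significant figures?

8.95

D is at the origin; DF runs at -24.2° with length 20.8, so F = (19.0, -8.53). ∠DFR = 111.5° gives FR at -92.7° from the x-axis; with |FR| = 21.7, R = (17.9, -30.2). ∠FRU = 75.5° gives RU at 163° from the x-axis; with |RU| = 13.1, U = (5.44, -26.3). ∠RUL = 148.8° gives UL at 132° from the x-axis; with |UL| = 19.5, L = (-7.51, -11.7). The perpendicularity gives LJ at right angles to UL, so LJ runs at 41.6°; with |LJ| = 25.4, J = (11.5, 5.12). ∠LJN = 43.8° gives JN at -94.6° from the x-axis; with |JN| = 23.6, N = (9.59, -18.4). Then |UN| = |N − U| = 8.95.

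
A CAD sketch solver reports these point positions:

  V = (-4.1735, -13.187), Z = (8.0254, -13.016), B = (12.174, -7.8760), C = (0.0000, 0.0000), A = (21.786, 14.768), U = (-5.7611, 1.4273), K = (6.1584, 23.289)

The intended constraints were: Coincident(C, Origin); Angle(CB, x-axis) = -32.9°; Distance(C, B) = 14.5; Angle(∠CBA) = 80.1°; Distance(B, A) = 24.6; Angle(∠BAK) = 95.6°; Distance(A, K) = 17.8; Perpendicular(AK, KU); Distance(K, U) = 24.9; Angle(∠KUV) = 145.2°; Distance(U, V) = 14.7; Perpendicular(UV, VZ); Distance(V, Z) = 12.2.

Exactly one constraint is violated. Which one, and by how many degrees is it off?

Perpendicular(UV, VZ) — off by 5.40°.

C = (0.00, 0.00) ✓; CB at -32.90° ✓; |CB| = 14.50 ✓; ∠CBA = 80.10° ✓; |BA| = 24.60 ✓; ∠BAK = 95.60° ✓; |AK| = 17.80 ✓; ∠(AK, KU) = 90.00° ✓; |KU| = 24.90 ✓; ∠KUV = 145.2° ✓; |UV| = 14.70 ✓; ∠(UV, VZ) = 84.60° ✗; |VZ| = 12.20 ✓.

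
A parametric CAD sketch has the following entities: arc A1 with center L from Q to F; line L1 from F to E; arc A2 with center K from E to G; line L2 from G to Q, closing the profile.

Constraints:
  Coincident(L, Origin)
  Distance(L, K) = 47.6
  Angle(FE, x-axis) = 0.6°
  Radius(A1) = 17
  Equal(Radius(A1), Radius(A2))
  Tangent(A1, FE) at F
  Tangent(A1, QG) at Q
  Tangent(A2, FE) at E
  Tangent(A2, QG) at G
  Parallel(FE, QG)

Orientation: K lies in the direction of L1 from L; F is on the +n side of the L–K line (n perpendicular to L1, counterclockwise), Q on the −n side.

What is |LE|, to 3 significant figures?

50.5

The slot axis is L1's direction at 0.6°, so u = (cos 0.6°, sin 0.6°) = (1.00, 0.0105) and n = (−sin 0.6°, cos 0.6°) = (-0.0105, 1.00). L is at the origin and K lies 47.6 along u from L, so K = 47.6·u = (47.6, 0.498). Tangency of A1 to both parallel lines with radius 17.0 puts F and Q at L ± 17.0·n: F = (-0.178, 17.0), Q = (0.178, -17.0). Equal radii place E and G the same way about K: E = K + 17.0·n = (47.4, 17.5), G = K − 17.0·n = (47.8, -16.5). Then |LE| = |E − L| = 50.5.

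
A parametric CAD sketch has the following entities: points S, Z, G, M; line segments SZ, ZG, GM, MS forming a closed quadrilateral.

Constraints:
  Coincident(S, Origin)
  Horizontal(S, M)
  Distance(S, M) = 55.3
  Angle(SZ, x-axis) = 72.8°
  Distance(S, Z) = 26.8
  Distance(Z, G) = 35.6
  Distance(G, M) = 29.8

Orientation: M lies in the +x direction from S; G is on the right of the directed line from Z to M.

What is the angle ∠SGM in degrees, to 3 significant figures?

159°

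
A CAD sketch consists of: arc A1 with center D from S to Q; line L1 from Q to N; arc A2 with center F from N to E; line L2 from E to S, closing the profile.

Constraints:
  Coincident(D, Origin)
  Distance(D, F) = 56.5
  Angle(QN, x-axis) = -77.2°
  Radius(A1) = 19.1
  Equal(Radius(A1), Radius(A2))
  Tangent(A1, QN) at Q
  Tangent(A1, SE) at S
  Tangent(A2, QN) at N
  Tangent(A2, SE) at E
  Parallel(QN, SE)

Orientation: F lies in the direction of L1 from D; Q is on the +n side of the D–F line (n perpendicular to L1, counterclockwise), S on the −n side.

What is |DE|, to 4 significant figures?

59.64

Tangency of A1 to both parallel lines with radius 19.1 puts Q and S at D ± 19.1·n: Q = (18.63, 4.232), S = (-18.63, -4.232). Equal radii place N and E the same way about F: N = F + 19.1·n = (31.14, -50.86), E = F − 19.1·n = (-6.108, -59.33). Then |DE| = |E − D| = 59.64.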